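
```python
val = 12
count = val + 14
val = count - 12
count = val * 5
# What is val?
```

Answer: 14

Derivation:
Trace (tracking val):
val = 12  # -> val = 12
count = val + 14  # -> count = 26
val = count - 12  # -> val = 14
count = val * 5  # -> count = 70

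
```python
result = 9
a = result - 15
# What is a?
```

Answer: -6

Derivation:
Trace (tracking a):
result = 9  # -> result = 9
a = result - 15  # -> a = -6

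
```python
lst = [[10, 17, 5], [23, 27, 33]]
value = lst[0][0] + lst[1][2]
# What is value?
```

Trace (tracking value):
lst = [[10, 17, 5], [23, 27, 33]]  # -> lst = [[10, 17, 5], [23, 27, 33]]
value = lst[0][0] + lst[1][2]  # -> value = 43

Answer: 43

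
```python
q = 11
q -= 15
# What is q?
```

Trace (tracking q):
q = 11  # -> q = 11
q -= 15  # -> q = -4

Answer: -4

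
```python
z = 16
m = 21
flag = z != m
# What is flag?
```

Trace (tracking flag):
z = 16  # -> z = 16
m = 21  # -> m = 21
flag = z != m  # -> flag = True

Answer: True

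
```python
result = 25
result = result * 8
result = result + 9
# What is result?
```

Answer: 209

Derivation:
Trace (tracking result):
result = 25  # -> result = 25
result = result * 8  # -> result = 200
result = result + 9  # -> result = 209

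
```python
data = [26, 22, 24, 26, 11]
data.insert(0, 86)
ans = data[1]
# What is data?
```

Trace (tracking data):
data = [26, 22, 24, 26, 11]  # -> data = [26, 22, 24, 26, 11]
data.insert(0, 86)  # -> data = [86, 26, 22, 24, 26, 11]
ans = data[1]  # -> ans = 26

Answer: [86, 26, 22, 24, 26, 11]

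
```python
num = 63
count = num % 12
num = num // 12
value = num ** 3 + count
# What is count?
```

Answer: 3

Derivation:
Trace (tracking count):
num = 63  # -> num = 63
count = num % 12  # -> count = 3
num = num // 12  # -> num = 5
value = num ** 3 + count  # -> value = 128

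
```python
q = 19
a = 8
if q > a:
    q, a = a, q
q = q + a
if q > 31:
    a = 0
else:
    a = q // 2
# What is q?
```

Trace (tracking q):
q = 19  # -> q = 19
a = 8  # -> a = 8
if q > a:  # condition is True
    q, a = (a, q)  # -> q = 8, a = 19
q = q + a  # -> q = 27
if q > 31:  # condition is False
else:
    a = q // 2  # -> a = 13

Answer: 27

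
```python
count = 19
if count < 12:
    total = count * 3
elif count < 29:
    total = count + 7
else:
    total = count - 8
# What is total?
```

Answer: 26

Derivation:
Trace (tracking total):
count = 19  # -> count = 19
if count < 12:  # condition is False
elif count < 29:  # condition is True
    total = count + 7  # -> total = 26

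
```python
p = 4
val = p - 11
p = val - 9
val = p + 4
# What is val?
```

Trace (tracking val):
p = 4  # -> p = 4
val = p - 11  # -> val = -7
p = val - 9  # -> p = -16
val = p + 4  # -> val = -12

Answer: -12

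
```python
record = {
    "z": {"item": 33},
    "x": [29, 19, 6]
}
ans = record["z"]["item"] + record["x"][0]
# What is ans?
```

Trace (tracking ans):
record = {'z': {'item': 33}, 'x': [29, 19, 6]}  # -> record = {'z': {'item': 33}, 'x': [29, 19, 6]}
ans = record['z']['item'] + record['x'][0]  # -> ans = 62

Answer: 62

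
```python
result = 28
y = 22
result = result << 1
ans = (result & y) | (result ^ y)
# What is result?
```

Answer: 56

Derivation:
Trace (tracking result):
result = 28  # -> result = 28
y = 22  # -> y = 22
result = result << 1  # -> result = 56
ans = result & y | result ^ y  # -> ans = 62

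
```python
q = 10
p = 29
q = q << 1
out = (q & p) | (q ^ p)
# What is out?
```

Answer: 29

Derivation:
Trace (tracking out):
q = 10  # -> q = 10
p = 29  # -> p = 29
q = q << 1  # -> q = 20
out = q & p | q ^ p  # -> out = 29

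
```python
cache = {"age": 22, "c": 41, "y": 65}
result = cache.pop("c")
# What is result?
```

Answer: 41

Derivation:
Trace (tracking result):
cache = {'age': 22, 'c': 41, 'y': 65}  # -> cache = {'age': 22, 'c': 41, 'y': 65}
result = cache.pop('c')  # -> result = 41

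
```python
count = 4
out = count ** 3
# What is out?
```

Answer: 64

Derivation:
Trace (tracking out):
count = 4  # -> count = 4
out = count ** 3  # -> out = 64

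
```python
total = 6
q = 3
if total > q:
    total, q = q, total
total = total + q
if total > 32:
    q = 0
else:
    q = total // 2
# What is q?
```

Answer: 4

Derivation:
Trace (tracking q):
total = 6  # -> total = 6
q = 3  # -> q = 3
if total > q:  # condition is True
    total, q = (q, total)  # -> total = 3, q = 6
total = total + q  # -> total = 9
if total > 32:  # condition is False
else:
    q = total // 2  # -> q = 4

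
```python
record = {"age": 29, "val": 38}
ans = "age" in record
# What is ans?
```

Answer: True

Derivation:
Trace (tracking ans):
record = {'age': 29, 'val': 38}  # -> record = {'age': 29, 'val': 38}
ans = 'age' in record  # -> ans = True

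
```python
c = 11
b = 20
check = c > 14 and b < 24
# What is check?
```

Trace (tracking check):
c = 11  # -> c = 11
b = 20  # -> b = 20
check = c > 14 and b < 24  # -> check = False

Answer: False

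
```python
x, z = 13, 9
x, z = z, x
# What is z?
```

Answer: 13

Derivation:
Trace (tracking z):
x, z = (13, 9)  # -> x = 13, z = 9
x, z = (z, x)  # -> x = 9, z = 13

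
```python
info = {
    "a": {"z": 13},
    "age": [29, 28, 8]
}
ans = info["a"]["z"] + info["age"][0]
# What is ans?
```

Trace (tracking ans):
info = {'a': {'z': 13}, 'age': [29, 28, 8]}  # -> info = {'a': {'z': 13}, 'age': [29, 28, 8]}
ans = info['a']['z'] + info['age'][0]  # -> ans = 42

Answer: 42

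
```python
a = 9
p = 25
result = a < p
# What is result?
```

Answer: True

Derivation:
Trace (tracking result):
a = 9  # -> a = 9
p = 25  # -> p = 25
result = a < p  # -> result = True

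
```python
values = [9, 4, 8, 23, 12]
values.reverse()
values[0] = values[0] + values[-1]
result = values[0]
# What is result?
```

Answer: 21

Derivation:
Trace (tracking result):
values = [9, 4, 8, 23, 12]  # -> values = [9, 4, 8, 23, 12]
values.reverse()  # -> values = [12, 23, 8, 4, 9]
values[0] = values[0] + values[-1]  # -> values = [21, 23, 8, 4, 9]
result = values[0]  # -> result = 21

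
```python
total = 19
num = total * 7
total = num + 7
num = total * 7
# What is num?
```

Answer: 980

Derivation:
Trace (tracking num):
total = 19  # -> total = 19
num = total * 7  # -> num = 133
total = num + 7  # -> total = 140
num = total * 7  # -> num = 980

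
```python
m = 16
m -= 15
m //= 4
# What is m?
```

Trace (tracking m):
m = 16  # -> m = 16
m -= 15  # -> m = 1
m //= 4  # -> m = 0

Answer: 0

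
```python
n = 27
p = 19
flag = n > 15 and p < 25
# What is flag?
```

Trace (tracking flag):
n = 27  # -> n = 27
p = 19  # -> p = 19
flag = n > 15 and p < 25  # -> flag = True

Answer: True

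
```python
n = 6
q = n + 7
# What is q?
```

Trace (tracking q):
n = 6  # -> n = 6
q = n + 7  # -> q = 13

Answer: 13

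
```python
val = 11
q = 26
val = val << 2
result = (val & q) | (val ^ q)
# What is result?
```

Trace (tracking result):
val = 11  # -> val = 11
q = 26  # -> q = 26
val = val << 2  # -> val = 44
result = val & q | val ^ q  # -> result = 62

Answer: 62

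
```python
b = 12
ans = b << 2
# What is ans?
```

Answer: 48

Derivation:
Trace (tracking ans):
b = 12  # -> b = 12
ans = b << 2  # -> ans = 48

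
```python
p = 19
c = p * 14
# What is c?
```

Trace (tracking c):
p = 19  # -> p = 19
c = p * 14  # -> c = 266

Answer: 266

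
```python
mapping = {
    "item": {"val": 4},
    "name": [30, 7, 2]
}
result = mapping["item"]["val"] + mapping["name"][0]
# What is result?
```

Answer: 34

Derivation:
Trace (tracking result):
mapping = {'item': {'val': 4}, 'name': [30, 7, 2]}  # -> mapping = {'item': {'val': 4}, 'name': [30, 7, 2]}
result = mapping['item']['val'] + mapping['name'][0]  # -> result = 34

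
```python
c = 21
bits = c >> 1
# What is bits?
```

Trace (tracking bits):
c = 21  # -> c = 21
bits = c >> 1  # -> bits = 10

Answer: 10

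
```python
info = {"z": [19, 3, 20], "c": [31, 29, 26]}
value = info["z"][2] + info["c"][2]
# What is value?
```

Trace (tracking value):
info = {'z': [19, 3, 20], 'c': [31, 29, 26]}  # -> info = {'z': [19, 3, 20], 'c': [31, 29, 26]}
value = info['z'][2] + info['c'][2]  # -> value = 46

Answer: 46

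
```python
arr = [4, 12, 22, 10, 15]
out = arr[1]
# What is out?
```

Answer: 12

Derivation:
Trace (tracking out):
arr = [4, 12, 22, 10, 15]  # -> arr = [4, 12, 22, 10, 15]
out = arr[1]  # -> out = 12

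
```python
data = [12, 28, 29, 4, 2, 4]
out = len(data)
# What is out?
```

Answer: 6

Derivation:
Trace (tracking out):
data = [12, 28, 29, 4, 2, 4]  # -> data = [12, 28, 29, 4, 2, 4]
out = len(data)  # -> out = 6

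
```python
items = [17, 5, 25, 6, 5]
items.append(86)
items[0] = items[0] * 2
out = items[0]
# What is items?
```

Trace (tracking items):
items = [17, 5, 25, 6, 5]  # -> items = [17, 5, 25, 6, 5]
items.append(86)  # -> items = [17, 5, 25, 6, 5, 86]
items[0] = items[0] * 2  # -> items = [34, 5, 25, 6, 5, 86]
out = items[0]  # -> out = 34

Answer: [34, 5, 25, 6, 5, 86]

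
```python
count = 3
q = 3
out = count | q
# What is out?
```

Trace (tracking out):
count = 3  # -> count = 3
q = 3  # -> q = 3
out = count | q  # -> out = 3

Answer: 3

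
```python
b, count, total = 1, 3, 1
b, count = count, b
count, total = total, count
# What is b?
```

Answer: 3

Derivation:
Trace (tracking b):
b, count, total = (1, 3, 1)  # -> b = 1, count = 3, total = 1
b, count = (count, b)  # -> b = 3, count = 1
count, total = (total, count)  # -> count = 1, total = 1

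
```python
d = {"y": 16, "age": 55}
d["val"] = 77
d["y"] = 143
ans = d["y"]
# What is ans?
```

Trace (tracking ans):
d = {'y': 16, 'age': 55}  # -> d = {'y': 16, 'age': 55}
d['val'] = 77  # -> d = {'y': 16, 'age': 55, 'val': 77}
d['y'] = 143  # -> d = {'y': 143, 'age': 55, 'val': 77}
ans = d['y']  # -> ans = 143

Answer: 143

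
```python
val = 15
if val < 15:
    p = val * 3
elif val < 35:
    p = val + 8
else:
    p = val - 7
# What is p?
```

Answer: 23

Derivation:
Trace (tracking p):
val = 15  # -> val = 15
if val < 15:  # condition is False
elif val < 35:  # condition is True
    p = val + 8  # -> p = 23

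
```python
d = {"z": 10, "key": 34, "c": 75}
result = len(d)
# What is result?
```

Trace (tracking result):
d = {'z': 10, 'key': 34, 'c': 75}  # -> d = {'z': 10, 'key': 34, 'c': 75}
result = len(d)  # -> result = 3

Answer: 3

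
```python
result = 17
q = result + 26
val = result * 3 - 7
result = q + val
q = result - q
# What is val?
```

Trace (tracking val):
result = 17  # -> result = 17
q = result + 26  # -> q = 43
val = result * 3 - 7  # -> val = 44
result = q + val  # -> result = 87
q = result - q  # -> q = 44

Answer: 44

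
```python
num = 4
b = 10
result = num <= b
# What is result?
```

Trace (tracking result):
num = 4  # -> num = 4
b = 10  # -> b = 10
result = num <= b  # -> result = True

Answer: True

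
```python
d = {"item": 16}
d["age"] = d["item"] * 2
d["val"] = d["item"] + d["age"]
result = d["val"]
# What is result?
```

Answer: 48

Derivation:
Trace (tracking result):
d = {'item': 16}  # -> d = {'item': 16}
d['age'] = d['item'] * 2  # -> d = {'item': 16, 'age': 32}
d['val'] = d['item'] + d['age']  # -> d = {'item': 16, 'age': 32, 'val': 48}
result = d['val']  # -> result = 48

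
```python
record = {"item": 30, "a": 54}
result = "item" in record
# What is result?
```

Answer: True

Derivation:
Trace (tracking result):
record = {'item': 30, 'a': 54}  # -> record = {'item': 30, 'a': 54}
result = 'item' in record  # -> result = True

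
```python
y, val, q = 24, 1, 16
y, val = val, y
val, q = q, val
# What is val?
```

Trace (tracking val):
y, val, q = (24, 1, 16)  # -> y = 24, val = 1, q = 16
y, val = (val, y)  # -> y = 1, val = 24
val, q = (q, val)  # -> val = 16, q = 24

Answer: 16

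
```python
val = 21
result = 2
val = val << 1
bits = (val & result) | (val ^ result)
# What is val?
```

Answer: 42

Derivation:
Trace (tracking val):
val = 21  # -> val = 21
result = 2  # -> result = 2
val = val << 1  # -> val = 42
bits = val & result | val ^ result  # -> bits = 42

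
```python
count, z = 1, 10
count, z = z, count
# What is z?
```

Trace (tracking z):
count, z = (1, 10)  # -> count = 1, z = 10
count, z = (z, count)  # -> count = 10, z = 1

Answer: 1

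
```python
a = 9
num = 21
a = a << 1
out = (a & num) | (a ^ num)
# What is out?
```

Answer: 23

Derivation:
Trace (tracking out):
a = 9  # -> a = 9
num = 21  # -> num = 21
a = a << 1  # -> a = 18
out = a & num | a ^ num  # -> out = 23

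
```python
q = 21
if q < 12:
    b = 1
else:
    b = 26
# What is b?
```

Trace (tracking b):
q = 21  # -> q = 21
if q < 12:  # condition is False
else:
    b = 26  # -> b = 26

Answer: 26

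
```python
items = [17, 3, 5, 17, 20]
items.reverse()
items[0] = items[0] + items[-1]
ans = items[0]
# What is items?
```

Trace (tracking items):
items = [17, 3, 5, 17, 20]  # -> items = [17, 3, 5, 17, 20]
items.reverse()  # -> items = [20, 17, 5, 3, 17]
items[0] = items[0] + items[-1]  # -> items = [37, 17, 5, 3, 17]
ans = items[0]  # -> ans = 37

Answer: [37, 17, 5, 3, 17]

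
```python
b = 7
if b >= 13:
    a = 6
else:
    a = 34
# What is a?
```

Answer: 34

Derivation:
Trace (tracking a):
b = 7  # -> b = 7
if b >= 13:  # condition is False
else:
    a = 34  # -> a = 34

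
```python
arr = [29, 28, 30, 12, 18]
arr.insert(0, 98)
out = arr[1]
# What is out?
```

Answer: 29

Derivation:
Trace (tracking out):
arr = [29, 28, 30, 12, 18]  # -> arr = [29, 28, 30, 12, 18]
arr.insert(0, 98)  # -> arr = [98, 29, 28, 30, 12, 18]
out = arr[1]  # -> out = 29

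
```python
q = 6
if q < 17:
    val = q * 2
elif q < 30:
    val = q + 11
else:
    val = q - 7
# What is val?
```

Trace (tracking val):
q = 6  # -> q = 6
if q < 17:  # condition is True
    val = q * 2  # -> val = 12

Answer: 12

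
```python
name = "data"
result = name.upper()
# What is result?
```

Answer: 'DATA'

Derivation:
Trace (tracking result):
name = 'data'  # -> name = 'data'
result = name.upper()  # -> result = 'DATA'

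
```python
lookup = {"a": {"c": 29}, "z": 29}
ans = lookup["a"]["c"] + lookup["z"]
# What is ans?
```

Answer: 58

Derivation:
Trace (tracking ans):
lookup = {'a': {'c': 29}, 'z': 29}  # -> lookup = {'a': {'c': 29}, 'z': 29}
ans = lookup['a']['c'] + lookup['z']  # -> ans = 58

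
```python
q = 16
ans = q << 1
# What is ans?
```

Trace (tracking ans):
q = 16  # -> q = 16
ans = q << 1  # -> ans = 32

Answer: 32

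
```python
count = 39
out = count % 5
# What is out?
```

Trace (tracking out):
count = 39  # -> count = 39
out = count % 5  # -> out = 4

Answer: 4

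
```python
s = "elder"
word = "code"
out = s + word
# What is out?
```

Answer: 'eldercode'

Derivation:
Trace (tracking out):
s = 'elder'  # -> s = 'elder'
word = 'code'  # -> word = 'code'
out = s + word  # -> out = 'eldercode'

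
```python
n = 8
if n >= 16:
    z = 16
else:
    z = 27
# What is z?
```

Trace (tracking z):
n = 8  # -> n = 8
if n >= 16:  # condition is False
else:
    z = 27  # -> z = 27

Answer: 27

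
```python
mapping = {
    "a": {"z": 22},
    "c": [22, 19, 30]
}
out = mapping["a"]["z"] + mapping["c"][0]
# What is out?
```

Answer: 44

Derivation:
Trace (tracking out):
mapping = {'a': {'z': 22}, 'c': [22, 19, 30]}  # -> mapping = {'a': {'z': 22}, 'c': [22, 19, 30]}
out = mapping['a']['z'] + mapping['c'][0]  # -> out = 44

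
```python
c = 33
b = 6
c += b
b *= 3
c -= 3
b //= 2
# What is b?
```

Trace (tracking b):
c = 33  # -> c = 33
b = 6  # -> b = 6
c += b  # -> c = 39
b *= 3  # -> b = 18
c -= 3  # -> c = 36
b //= 2  # -> b = 9

Answer: 9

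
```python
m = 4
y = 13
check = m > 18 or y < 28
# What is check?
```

Trace (tracking check):
m = 4  # -> m = 4
y = 13  # -> y = 13
check = m > 18 or y < 28  # -> check = True

Answer: True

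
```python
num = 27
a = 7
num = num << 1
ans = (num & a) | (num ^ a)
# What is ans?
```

Answer: 55

Derivation:
Trace (tracking ans):
num = 27  # -> num = 27
a = 7  # -> a = 7
num = num << 1  # -> num = 54
ans = num & a | num ^ a  # -> ans = 55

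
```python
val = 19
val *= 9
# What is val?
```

Trace (tracking val):
val = 19  # -> val = 19
val *= 9  # -> val = 171

Answer: 171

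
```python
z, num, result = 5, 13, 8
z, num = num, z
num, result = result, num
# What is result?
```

Answer: 5

Derivation:
Trace (tracking result):
z, num, result = (5, 13, 8)  # -> z = 5, num = 13, result = 8
z, num = (num, z)  # -> z = 13, num = 5
num, result = (result, num)  # -> num = 8, result = 5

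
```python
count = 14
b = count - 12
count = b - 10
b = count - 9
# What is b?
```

Trace (tracking b):
count = 14  # -> count = 14
b = count - 12  # -> b = 2
count = b - 10  # -> count = -8
b = count - 9  # -> b = -17

Answer: -17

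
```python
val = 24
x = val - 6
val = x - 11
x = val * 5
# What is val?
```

Answer: 7

Derivation:
Trace (tracking val):
val = 24  # -> val = 24
x = val - 6  # -> x = 18
val = x - 11  # -> val = 7
x = val * 5  # -> x = 35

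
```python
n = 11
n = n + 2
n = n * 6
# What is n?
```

Trace (tracking n):
n = 11  # -> n = 11
n = n + 2  # -> n = 13
n = n * 6  # -> n = 78

Answer: 78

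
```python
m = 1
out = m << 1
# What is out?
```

Trace (tracking out):
m = 1  # -> m = 1
out = m << 1  # -> out = 2

Answer: 2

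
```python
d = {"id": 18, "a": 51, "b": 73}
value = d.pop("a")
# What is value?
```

Trace (tracking value):
d = {'id': 18, 'a': 51, 'b': 73}  # -> d = {'id': 18, 'a': 51, 'b': 73}
value = d.pop('a')  # -> value = 51

Answer: 51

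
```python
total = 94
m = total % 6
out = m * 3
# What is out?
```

Answer: 12

Derivation:
Trace (tracking out):
total = 94  # -> total = 94
m = total % 6  # -> m = 4
out = m * 3  # -> out = 12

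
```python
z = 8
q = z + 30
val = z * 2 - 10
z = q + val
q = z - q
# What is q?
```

Answer: 6

Derivation:
Trace (tracking q):
z = 8  # -> z = 8
q = z + 30  # -> q = 38
val = z * 2 - 10  # -> val = 6
z = q + val  # -> z = 44
q = z - q  # -> q = 6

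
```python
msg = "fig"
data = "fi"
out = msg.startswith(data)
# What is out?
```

Answer: True

Derivation:
Trace (tracking out):
msg = 'fig'  # -> msg = 'fig'
data = 'fi'  # -> data = 'fi'
out = msg.startswith(data)  # -> out = True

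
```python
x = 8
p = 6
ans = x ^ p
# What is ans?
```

Trace (tracking ans):
x = 8  # -> x = 8
p = 6  # -> p = 6
ans = x ^ p  # -> ans = 14

Answer: 14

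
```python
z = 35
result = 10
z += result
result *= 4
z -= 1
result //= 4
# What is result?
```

Answer: 10

Derivation:
Trace (tracking result):
z = 35  # -> z = 35
result = 10  # -> result = 10
z += result  # -> z = 45
result *= 4  # -> result = 40
z -= 1  # -> z = 44
result //= 4  # -> result = 10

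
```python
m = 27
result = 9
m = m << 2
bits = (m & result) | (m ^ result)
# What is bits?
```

Answer: 109

Derivation:
Trace (tracking bits):
m = 27  # -> m = 27
result = 9  # -> result = 9
m = m << 2  # -> m = 108
bits = m & result | m ^ result  # -> bits = 109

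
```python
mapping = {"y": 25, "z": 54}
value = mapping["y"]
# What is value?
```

Answer: 25

Derivation:
Trace (tracking value):
mapping = {'y': 25, 'z': 54}  # -> mapping = {'y': 25, 'z': 54}
value = mapping['y']  # -> value = 25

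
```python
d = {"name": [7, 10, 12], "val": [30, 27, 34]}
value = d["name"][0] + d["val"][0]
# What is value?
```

Answer: 37

Derivation:
Trace (tracking value):
d = {'name': [7, 10, 12], 'val': [30, 27, 34]}  # -> d = {'name': [7, 10, 12], 'val': [30, 27, 34]}
value = d['name'][0] + d['val'][0]  # -> value = 37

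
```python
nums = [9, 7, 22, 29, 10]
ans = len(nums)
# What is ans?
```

Trace (tracking ans):
nums = [9, 7, 22, 29, 10]  # -> nums = [9, 7, 22, 29, 10]
ans = len(nums)  # -> ans = 5

Answer: 5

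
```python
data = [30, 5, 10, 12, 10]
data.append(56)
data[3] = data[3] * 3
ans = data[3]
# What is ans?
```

Trace (tracking ans):
data = [30, 5, 10, 12, 10]  # -> data = [30, 5, 10, 12, 10]
data.append(56)  # -> data = [30, 5, 10, 12, 10, 56]
data[3] = data[3] * 3  # -> data = [30, 5, 10, 36, 10, 56]
ans = data[3]  # -> ans = 36

Answer: 36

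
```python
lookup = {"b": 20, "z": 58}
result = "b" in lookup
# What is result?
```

Trace (tracking result):
lookup = {'b': 20, 'z': 58}  # -> lookup = {'b': 20, 'z': 58}
result = 'b' in lookup  # -> result = True

Answer: True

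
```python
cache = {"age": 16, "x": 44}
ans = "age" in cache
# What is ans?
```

Answer: True

Derivation:
Trace (tracking ans):
cache = {'age': 16, 'x': 44}  # -> cache = {'age': 16, 'x': 44}
ans = 'age' in cache  # -> ans = True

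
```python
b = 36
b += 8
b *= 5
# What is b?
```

Trace (tracking b):
b = 36  # -> b = 36
b += 8  # -> b = 44
b *= 5  # -> b = 220

Answer: 220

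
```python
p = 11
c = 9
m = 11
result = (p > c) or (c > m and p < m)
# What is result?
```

Trace (tracking result):
p = 11  # -> p = 11
c = 9  # -> c = 9
m = 11  # -> m = 11
result = p > c or (c > m and p < m)  # -> result = True

Answer: True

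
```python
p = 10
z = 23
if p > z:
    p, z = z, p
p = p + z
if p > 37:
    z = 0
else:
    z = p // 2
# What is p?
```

Answer: 33

Derivation:
Trace (tracking p):
p = 10  # -> p = 10
z = 23  # -> z = 23
if p > z:  # condition is False
p = p + z  # -> p = 33
if p > 37:  # condition is False
else:
    z = p // 2  # -> z = 16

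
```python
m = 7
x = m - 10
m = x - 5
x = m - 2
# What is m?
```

Answer: -8

Derivation:
Trace (tracking m):
m = 7  # -> m = 7
x = m - 10  # -> x = -3
m = x - 5  # -> m = -8
x = m - 2  # -> x = -10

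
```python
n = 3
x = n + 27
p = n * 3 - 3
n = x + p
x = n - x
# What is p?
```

Answer: 6

Derivation:
Trace (tracking p):
n = 3  # -> n = 3
x = n + 27  # -> x = 30
p = n * 3 - 3  # -> p = 6
n = x + p  # -> n = 36
x = n - x  # -> x = 6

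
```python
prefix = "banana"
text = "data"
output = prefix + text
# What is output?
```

Trace (tracking output):
prefix = 'banana'  # -> prefix = 'banana'
text = 'data'  # -> text = 'data'
output = prefix + text  # -> output = 'bananadata'

Answer: 'bananadata'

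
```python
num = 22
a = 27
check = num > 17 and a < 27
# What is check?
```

Trace (tracking check):
num = 22  # -> num = 22
a = 27  # -> a = 27
check = num > 17 and a < 27  # -> check = False

Answer: False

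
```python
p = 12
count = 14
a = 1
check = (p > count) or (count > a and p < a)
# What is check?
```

Answer: False

Derivation:
Trace (tracking check):
p = 12  # -> p = 12
count = 14  # -> count = 14
a = 1  # -> a = 1
check = p > count or (count > a and p < a)  # -> check = False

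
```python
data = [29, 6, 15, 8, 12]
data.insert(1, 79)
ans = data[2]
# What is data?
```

Trace (tracking data):
data = [29, 6, 15, 8, 12]  # -> data = [29, 6, 15, 8, 12]
data.insert(1, 79)  # -> data = [29, 79, 6, 15, 8, 12]
ans = data[2]  # -> ans = 6

Answer: [29, 79, 6, 15, 8, 12]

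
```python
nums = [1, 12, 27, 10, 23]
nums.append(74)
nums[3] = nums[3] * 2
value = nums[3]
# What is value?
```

Trace (tracking value):
nums = [1, 12, 27, 10, 23]  # -> nums = [1, 12, 27, 10, 23]
nums.append(74)  # -> nums = [1, 12, 27, 10, 23, 74]
nums[3] = nums[3] * 2  # -> nums = [1, 12, 27, 20, 23, 74]
value = nums[3]  # -> value = 20

Answer: 20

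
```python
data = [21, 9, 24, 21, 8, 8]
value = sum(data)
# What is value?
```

Answer: 91

Derivation:
Trace (tracking value):
data = [21, 9, 24, 21, 8, 8]  # -> data = [21, 9, 24, 21, 8, 8]
value = sum(data)  # -> value = 91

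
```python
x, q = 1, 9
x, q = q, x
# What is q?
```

Trace (tracking q):
x, q = (1, 9)  # -> x = 1, q = 9
x, q = (q, x)  # -> x = 9, q = 1

Answer: 1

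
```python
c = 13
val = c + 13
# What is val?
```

Trace (tracking val):
c = 13  # -> c = 13
val = c + 13  # -> val = 26

Answer: 26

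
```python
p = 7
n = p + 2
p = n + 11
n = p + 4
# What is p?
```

Trace (tracking p):
p = 7  # -> p = 7
n = p + 2  # -> n = 9
p = n + 11  # -> p = 20
n = p + 4  # -> n = 24

Answer: 20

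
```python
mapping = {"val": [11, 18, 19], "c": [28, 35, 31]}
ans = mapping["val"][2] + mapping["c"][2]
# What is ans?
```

Trace (tracking ans):
mapping = {'val': [11, 18, 19], 'c': [28, 35, 31]}  # -> mapping = {'val': [11, 18, 19], 'c': [28, 35, 31]}
ans = mapping['val'][2] + mapping['c'][2]  # -> ans = 50

Answer: 50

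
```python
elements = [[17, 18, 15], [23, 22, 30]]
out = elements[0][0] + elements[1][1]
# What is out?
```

Answer: 39

Derivation:
Trace (tracking out):
elements = [[17, 18, 15], [23, 22, 30]]  # -> elements = [[17, 18, 15], [23, 22, 30]]
out = elements[0][0] + elements[1][1]  # -> out = 39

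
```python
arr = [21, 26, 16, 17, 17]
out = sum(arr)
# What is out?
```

Trace (tracking out):
arr = [21, 26, 16, 17, 17]  # -> arr = [21, 26, 16, 17, 17]
out = sum(arr)  # -> out = 97

Answer: 97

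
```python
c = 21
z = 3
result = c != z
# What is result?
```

Trace (tracking result):
c = 21  # -> c = 21
z = 3  # -> z = 3
result = c != z  # -> result = True

Answer: True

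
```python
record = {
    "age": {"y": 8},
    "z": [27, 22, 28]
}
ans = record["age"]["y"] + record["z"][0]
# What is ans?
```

Trace (tracking ans):
record = {'age': {'y': 8}, 'z': [27, 22, 28]}  # -> record = {'age': {'y': 8}, 'z': [27, 22, 28]}
ans = record['age']['y'] + record['z'][0]  # -> ans = 35

Answer: 35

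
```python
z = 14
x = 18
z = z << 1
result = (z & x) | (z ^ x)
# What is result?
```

Answer: 30

Derivation:
Trace (tracking result):
z = 14  # -> z = 14
x = 18  # -> x = 18
z = z << 1  # -> z = 28
result = z & x | z ^ x  # -> result = 30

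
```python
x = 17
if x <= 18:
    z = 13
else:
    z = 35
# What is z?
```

Trace (tracking z):
x = 17  # -> x = 17
if x <= 18:  # condition is True
    z = 13  # -> z = 13

Answer: 13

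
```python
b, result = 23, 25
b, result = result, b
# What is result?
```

Answer: 23

Derivation:
Trace (tracking result):
b, result = (23, 25)  # -> b = 23, result = 25
b, result = (result, b)  # -> b = 25, result = 23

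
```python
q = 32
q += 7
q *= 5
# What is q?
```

Answer: 195

Derivation:
Trace (tracking q):
q = 32  # -> q = 32
q += 7  # -> q = 39
q *= 5  # -> q = 195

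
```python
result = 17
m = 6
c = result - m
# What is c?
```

Trace (tracking c):
result = 17  # -> result = 17
m = 6  # -> m = 6
c = result - m  # -> c = 11

Answer: 11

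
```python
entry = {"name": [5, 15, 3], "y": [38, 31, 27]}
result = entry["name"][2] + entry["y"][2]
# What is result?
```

Trace (tracking result):
entry = {'name': [5, 15, 3], 'y': [38, 31, 27]}  # -> entry = {'name': [5, 15, 3], 'y': [38, 31, 27]}
result = entry['name'][2] + entry['y'][2]  # -> result = 30

Answer: 30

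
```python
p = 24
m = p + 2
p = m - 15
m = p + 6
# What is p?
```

Trace (tracking p):
p = 24  # -> p = 24
m = p + 2  # -> m = 26
p = m - 15  # -> p = 11
m = p + 6  # -> m = 17

Answer: 11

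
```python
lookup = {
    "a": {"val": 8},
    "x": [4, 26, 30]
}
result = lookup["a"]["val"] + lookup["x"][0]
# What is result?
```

Answer: 12

Derivation:
Trace (tracking result):
lookup = {'a': {'val': 8}, 'x': [4, 26, 30]}  # -> lookup = {'a': {'val': 8}, 'x': [4, 26, 30]}
result = lookup['a']['val'] + lookup['x'][0]  # -> result = 12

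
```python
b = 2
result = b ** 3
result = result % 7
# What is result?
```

Answer: 1

Derivation:
Trace (tracking result):
b = 2  # -> b = 2
result = b ** 3  # -> result = 8
result = result % 7  # -> result = 1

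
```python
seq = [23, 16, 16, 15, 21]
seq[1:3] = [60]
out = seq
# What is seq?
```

Trace (tracking seq):
seq = [23, 16, 16, 15, 21]  # -> seq = [23, 16, 16, 15, 21]
seq[1:3] = [60]  # -> seq = [23, 60, 15, 21]
out = seq  # -> out = [23, 60, 15, 21]

Answer: [23, 60, 15, 21]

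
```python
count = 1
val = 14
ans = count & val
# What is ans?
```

Answer: 0

Derivation:
Trace (tracking ans):
count = 1  # -> count = 1
val = 14  # -> val = 14
ans = count & val  # -> ans = 0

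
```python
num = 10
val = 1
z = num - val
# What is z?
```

Trace (tracking z):
num = 10  # -> num = 10
val = 1  # -> val = 1
z = num - val  # -> z = 9

Answer: 9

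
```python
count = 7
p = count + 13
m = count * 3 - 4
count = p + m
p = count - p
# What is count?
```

Answer: 37

Derivation:
Trace (tracking count):
count = 7  # -> count = 7
p = count + 13  # -> p = 20
m = count * 3 - 4  # -> m = 17
count = p + m  # -> count = 37
p = count - p  # -> p = 17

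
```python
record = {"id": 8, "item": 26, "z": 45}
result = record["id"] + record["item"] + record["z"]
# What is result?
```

Trace (tracking result):
record = {'id': 8, 'item': 26, 'z': 45}  # -> record = {'id': 8, 'item': 26, 'z': 45}
result = record['id'] + record['item'] + record['z']  # -> result = 79

Answer: 79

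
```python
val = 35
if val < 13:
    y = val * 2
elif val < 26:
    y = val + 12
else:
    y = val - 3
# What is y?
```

Trace (tracking y):
val = 35  # -> val = 35
if val < 13:  # condition is False
elif val < 26:  # condition is False
else:
    y = val - 3  # -> y = 32

Answer: 32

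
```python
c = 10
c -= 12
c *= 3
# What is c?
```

Trace (tracking c):
c = 10  # -> c = 10
c -= 12  # -> c = -2
c *= 3  # -> c = -6

Answer: -6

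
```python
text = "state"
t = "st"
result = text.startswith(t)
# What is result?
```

Answer: True

Derivation:
Trace (tracking result):
text = 'state'  # -> text = 'state'
t = 'st'  # -> t = 'st'
result = text.startswith(t)  # -> result = True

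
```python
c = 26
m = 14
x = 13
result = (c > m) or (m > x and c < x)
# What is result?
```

Trace (tracking result):
c = 26  # -> c = 26
m = 14  # -> m = 14
x = 13  # -> x = 13
result = c > m or (m > x and c < x)  # -> result = True

Answer: True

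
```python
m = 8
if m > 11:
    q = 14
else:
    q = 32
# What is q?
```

Answer: 32

Derivation:
Trace (tracking q):
m = 8  # -> m = 8
if m > 11:  # condition is False
else:
    q = 32  # -> q = 32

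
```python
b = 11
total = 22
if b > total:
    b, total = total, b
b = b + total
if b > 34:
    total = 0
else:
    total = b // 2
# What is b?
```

Trace (tracking b):
b = 11  # -> b = 11
total = 22  # -> total = 22
if b > total:  # condition is False
b = b + total  # -> b = 33
if b > 34:  # condition is False
else:
    total = b // 2  # -> total = 16

Answer: 33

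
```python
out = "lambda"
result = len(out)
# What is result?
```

Answer: 6

Derivation:
Trace (tracking result):
out = 'lambda'  # -> out = 'lambda'
result = len(out)  # -> result = 6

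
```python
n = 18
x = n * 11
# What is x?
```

Answer: 198

Derivation:
Trace (tracking x):
n = 18  # -> n = 18
x = n * 11  # -> x = 198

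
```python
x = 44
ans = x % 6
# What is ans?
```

Answer: 2

Derivation:
Trace (tracking ans):
x = 44  # -> x = 44
ans = x % 6  # -> ans = 2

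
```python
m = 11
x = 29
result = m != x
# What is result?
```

Trace (tracking result):
m = 11  # -> m = 11
x = 29  # -> x = 29
result = m != x  # -> result = True

Answer: True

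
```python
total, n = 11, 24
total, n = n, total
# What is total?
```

Trace (tracking total):
total, n = (11, 24)  # -> total = 11, n = 24
total, n = (n, total)  # -> total = 24, n = 11

Answer: 24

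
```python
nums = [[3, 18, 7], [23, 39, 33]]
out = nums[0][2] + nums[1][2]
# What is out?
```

Trace (tracking out):
nums = [[3, 18, 7], [23, 39, 33]]  # -> nums = [[3, 18, 7], [23, 39, 33]]
out = nums[0][2] + nums[1][2]  # -> out = 40

Answer: 40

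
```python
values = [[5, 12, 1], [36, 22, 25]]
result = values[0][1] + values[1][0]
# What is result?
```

Trace (tracking result):
values = [[5, 12, 1], [36, 22, 25]]  # -> values = [[5, 12, 1], [36, 22, 25]]
result = values[0][1] + values[1][0]  # -> result = 48

Answer: 48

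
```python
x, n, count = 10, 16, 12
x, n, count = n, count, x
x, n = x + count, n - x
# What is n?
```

Answer: -4

Derivation:
Trace (tracking n):
x, n, count = (10, 16, 12)  # -> x = 10, n = 16, count = 12
x, n, count = (n, count, x)  # -> x = 16, n = 12, count = 10
x, n = (x + count, n - x)  # -> x = 26, n = -4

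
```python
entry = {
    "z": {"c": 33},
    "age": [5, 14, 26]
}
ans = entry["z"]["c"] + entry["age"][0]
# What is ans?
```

Answer: 38

Derivation:
Trace (tracking ans):
entry = {'z': {'c': 33}, 'age': [5, 14, 26]}  # -> entry = {'z': {'c': 33}, 'age': [5, 14, 26]}
ans = entry['z']['c'] + entry['age'][0]  # -> ans = 38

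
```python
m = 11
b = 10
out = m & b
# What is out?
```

Trace (tracking out):
m = 11  # -> m = 11
b = 10  # -> b = 10
out = m & b  # -> out = 10

Answer: 10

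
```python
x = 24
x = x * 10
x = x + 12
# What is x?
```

Answer: 252

Derivation:
Trace (tracking x):
x = 24  # -> x = 24
x = x * 10  # -> x = 240
x = x + 12  # -> x = 252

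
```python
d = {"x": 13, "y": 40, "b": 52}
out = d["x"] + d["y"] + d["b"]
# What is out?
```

Trace (tracking out):
d = {'x': 13, 'y': 40, 'b': 52}  # -> d = {'x': 13, 'y': 40, 'b': 52}
out = d['x'] + d['y'] + d['b']  # -> out = 105

Answer: 105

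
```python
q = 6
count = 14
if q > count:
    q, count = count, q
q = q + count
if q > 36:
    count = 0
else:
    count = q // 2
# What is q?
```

Answer: 20

Derivation:
Trace (tracking q):
q = 6  # -> q = 6
count = 14  # -> count = 14
if q > count:  # condition is False
q = q + count  # -> q = 20
if q > 36:  # condition is False
else:
    count = q // 2  # -> count = 10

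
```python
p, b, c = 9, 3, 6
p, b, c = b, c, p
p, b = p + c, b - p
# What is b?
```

Trace (tracking b):
p, b, c = (9, 3, 6)  # -> p = 9, b = 3, c = 6
p, b, c = (b, c, p)  # -> p = 3, b = 6, c = 9
p, b = (p + c, b - p)  # -> p = 12, b = 3

Answer: 3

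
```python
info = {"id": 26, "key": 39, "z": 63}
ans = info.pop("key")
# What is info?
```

Answer: {'id': 26, 'z': 63}

Derivation:
Trace (tracking info):
info = {'id': 26, 'key': 39, 'z': 63}  # -> info = {'id': 26, 'key': 39, 'z': 63}
ans = info.pop('key')  # -> ans = 39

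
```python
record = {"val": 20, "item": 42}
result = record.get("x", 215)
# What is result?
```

Answer: 215

Derivation:
Trace (tracking result):
record = {'val': 20, 'item': 42}  # -> record = {'val': 20, 'item': 42}
result = record.get('x', 215)  # -> result = 215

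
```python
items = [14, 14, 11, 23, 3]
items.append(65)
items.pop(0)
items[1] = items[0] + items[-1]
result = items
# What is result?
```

Answer: [14, 79, 23, 3, 65]

Derivation:
Trace (tracking result):
items = [14, 14, 11, 23, 3]  # -> items = [14, 14, 11, 23, 3]
items.append(65)  # -> items = [14, 14, 11, 23, 3, 65]
items.pop(0)  # -> items = [14, 11, 23, 3, 65]
items[1] = items[0] + items[-1]  # -> items = [14, 79, 23, 3, 65]
result = items  # -> result = [14, 79, 23, 3, 65]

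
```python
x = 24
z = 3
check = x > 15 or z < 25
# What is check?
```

Trace (tracking check):
x = 24  # -> x = 24
z = 3  # -> z = 3
check = x > 15 or z < 25  # -> check = True

Answer: True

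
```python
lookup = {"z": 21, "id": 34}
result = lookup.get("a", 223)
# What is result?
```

Trace (tracking result):
lookup = {'z': 21, 'id': 34}  # -> lookup = {'z': 21, 'id': 34}
result = lookup.get('a', 223)  # -> result = 223

Answer: 223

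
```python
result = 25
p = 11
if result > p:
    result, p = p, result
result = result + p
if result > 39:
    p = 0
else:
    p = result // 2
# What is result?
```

Answer: 36

Derivation:
Trace (tracking result):
result = 25  # -> result = 25
p = 11  # -> p = 11
if result > p:  # condition is True
    result, p = (p, result)  # -> result = 11, p = 25
result = result + p  # -> result = 36
if result > 39:  # condition is False
else:
    p = result // 2  # -> p = 18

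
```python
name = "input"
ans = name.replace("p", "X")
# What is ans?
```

Trace (tracking ans):
name = 'input'  # -> name = 'input'
ans = name.replace('p', 'X')  # -> ans = 'inXut'

Answer: 'inXut'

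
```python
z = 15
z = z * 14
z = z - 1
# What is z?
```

Answer: 209

Derivation:
Trace (tracking z):
z = 15  # -> z = 15
z = z * 14  # -> z = 210
z = z - 1  # -> z = 209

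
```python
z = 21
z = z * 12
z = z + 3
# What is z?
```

Answer: 255

Derivation:
Trace (tracking z):
z = 21  # -> z = 21
z = z * 12  # -> z = 252
z = z + 3  # -> z = 255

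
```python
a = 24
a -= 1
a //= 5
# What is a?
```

Trace (tracking a):
a = 24  # -> a = 24
a -= 1  # -> a = 23
a //= 5  # -> a = 4

Answer: 4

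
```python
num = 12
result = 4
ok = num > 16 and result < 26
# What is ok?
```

Trace (tracking ok):
num = 12  # -> num = 12
result = 4  # -> result = 4
ok = num > 16 and result < 26  # -> ok = False

Answer: False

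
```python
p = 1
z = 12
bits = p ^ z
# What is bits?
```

Trace (tracking bits):
p = 1  # -> p = 1
z = 12  # -> z = 12
bits = p ^ z  # -> bits = 13

Answer: 13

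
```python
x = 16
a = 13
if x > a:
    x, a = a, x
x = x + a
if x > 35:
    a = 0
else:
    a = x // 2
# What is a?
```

Trace (tracking a):
x = 16  # -> x = 16
a = 13  # -> a = 13
if x > a:  # condition is True
    x, a = (a, x)  # -> x = 13, a = 16
x = x + a  # -> x = 29
if x > 35:  # condition is False
else:
    a = x // 2  # -> a = 14

Answer: 14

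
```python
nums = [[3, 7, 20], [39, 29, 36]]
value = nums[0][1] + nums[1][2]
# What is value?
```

Trace (tracking value):
nums = [[3, 7, 20], [39, 29, 36]]  # -> nums = [[3, 7, 20], [39, 29, 36]]
value = nums[0][1] + nums[1][2]  # -> value = 43

Answer: 43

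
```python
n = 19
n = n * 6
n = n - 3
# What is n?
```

Answer: 111

Derivation:
Trace (tracking n):
n = 19  # -> n = 19
n = n * 6  # -> n = 114
n = n - 3  # -> n = 111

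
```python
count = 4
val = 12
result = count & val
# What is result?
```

Trace (tracking result):
count = 4  # -> count = 4
val = 12  # -> val = 12
result = count & val  # -> result = 4

Answer: 4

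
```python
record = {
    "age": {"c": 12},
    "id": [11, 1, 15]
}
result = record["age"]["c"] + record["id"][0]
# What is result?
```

Trace (tracking result):
record = {'age': {'c': 12}, 'id': [11, 1, 15]}  # -> record = {'age': {'c': 12}, 'id': [11, 1, 15]}
result = record['age']['c'] + record['id'][0]  # -> result = 23

Answer: 23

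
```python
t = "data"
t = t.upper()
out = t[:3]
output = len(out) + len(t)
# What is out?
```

Answer: 'DAT'

Derivation:
Trace (tracking out):
t = 'data'  # -> t = 'data'
t = t.upper()  # -> t = 'DATA'
out = t[:3]  # -> out = 'DAT'
output = len(out) + len(t)  # -> output = 7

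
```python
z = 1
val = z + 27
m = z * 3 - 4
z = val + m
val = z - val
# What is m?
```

Answer: -1

Derivation:
Trace (tracking m):
z = 1  # -> z = 1
val = z + 27  # -> val = 28
m = z * 3 - 4  # -> m = -1
z = val + m  # -> z = 27
val = z - val  # -> val = -1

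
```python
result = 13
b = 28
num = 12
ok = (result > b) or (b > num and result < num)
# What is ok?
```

Trace (tracking ok):
result = 13  # -> result = 13
b = 28  # -> b = 28
num = 12  # -> num = 12
ok = result > b or (b > num and result < num)  # -> ok = False

Answer: False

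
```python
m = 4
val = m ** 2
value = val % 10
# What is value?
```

Answer: 6

Derivation:
Trace (tracking value):
m = 4  # -> m = 4
val = m ** 2  # -> val = 16
value = val % 10  # -> value = 6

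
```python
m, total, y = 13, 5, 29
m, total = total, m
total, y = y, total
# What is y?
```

Answer: 13

Derivation:
Trace (tracking y):
m, total, y = (13, 5, 29)  # -> m = 13, total = 5, y = 29
m, total = (total, m)  # -> m = 5, total = 13
total, y = (y, total)  # -> total = 29, y = 13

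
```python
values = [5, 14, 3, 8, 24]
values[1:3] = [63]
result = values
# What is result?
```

Trace (tracking result):
values = [5, 14, 3, 8, 24]  # -> values = [5, 14, 3, 8, 24]
values[1:3] = [63]  # -> values = [5, 63, 8, 24]
result = values  # -> result = [5, 63, 8, 24]

Answer: [5, 63, 8, 24]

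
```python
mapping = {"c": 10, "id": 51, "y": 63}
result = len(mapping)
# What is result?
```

Trace (tracking result):
mapping = {'c': 10, 'id': 51, 'y': 63}  # -> mapping = {'c': 10, 'id': 51, 'y': 63}
result = len(mapping)  # -> result = 3

Answer: 3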